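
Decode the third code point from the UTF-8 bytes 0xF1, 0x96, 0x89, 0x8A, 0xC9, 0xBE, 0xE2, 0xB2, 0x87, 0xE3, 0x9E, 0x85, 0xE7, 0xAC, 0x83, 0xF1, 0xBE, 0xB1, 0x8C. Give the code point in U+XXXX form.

Offset 0: leading byte 0xF1 = 11110001 → 4-byte char #1 = F1 96 89 8A.
Offset 4: leading byte 0xC9 = 11001001 → 2-byte char #2 = C9 BE.
Offset 6: leading byte 0xE2 = 11100010 → 3-byte char #3 = E2 B2 87.
Leading byte 0xE2 = 11100010 matches 1110xxxx → 3-byte sequence.
Byte 1: 0xE2 = 11100010, payload 0010 (4 bits).
Byte 2: 0xB2 = 10110010 (10xxxxxx ✓), payload 110010.
Byte 3: 0x87 = 10000111 (10xxxxxx ✓), payload 000111.
Concatenate: 0010110010000111 = 0x2C87 (16 bits → U+2C87).

U+2C87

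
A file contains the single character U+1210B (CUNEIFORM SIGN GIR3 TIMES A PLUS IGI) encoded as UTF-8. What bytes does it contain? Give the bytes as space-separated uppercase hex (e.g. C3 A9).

F0 92 84 8B

U+1210B = 0x1210B = 73995 decimal. In range U+10000–U+10FFFF → 4-byte form: 11110xxx 10xxxxxx 10xxxxxx 10xxxxxx.
Binary (21 bits): 000010010000100001011.
Split 3+6+6+6: 000 | 010010 | 000100 | 001011.
Byte 1: 11110000 = 0xF0.
Byte 2: 10010010 = 0x92.
Byte 3: 10000100 = 0x84.
Byte 4: 10001011 = 0x8B.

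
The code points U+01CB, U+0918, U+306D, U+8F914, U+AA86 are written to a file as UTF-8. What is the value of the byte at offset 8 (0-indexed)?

U+01CB → 2-byte form C7 8B at offsets 0–1.
U+0918 → 3-byte form E0 A4 98 at offsets 2–4.
U+306D → 3-byte form E3 81 AD at offsets 5–7.
U+8F914 → 4-byte form F2 8F A4 94 at offsets 8–11.
Offset 8 falls in char 4's range; it's byte 1 of F2 8F A4 94 = 0xF2.

0xF2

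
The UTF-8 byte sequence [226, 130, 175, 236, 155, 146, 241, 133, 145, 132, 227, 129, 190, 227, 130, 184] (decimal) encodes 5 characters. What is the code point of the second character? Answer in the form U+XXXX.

Offset 0: leading byte 0xE2 = 11100010 → 3-byte char #1 = E2 82 AF.
Offset 3: leading byte 0xEC = 11101100 → 3-byte char #2 = EC 9B 92.
Leading byte 0xEC = 11101100 matches 1110xxxx → 3-byte sequence.
Byte 1: 0xEC = 11101100, payload 1100 (4 bits).
Byte 2: 0x9B = 10011011 (10xxxxxx ✓), payload 011011.
Byte 3: 0x92 = 10010010 (10xxxxxx ✓), payload 010010.
Concatenate: 1100011011010010 = 0xC6D2 (16 bits → U+C6D2).

U+C6D2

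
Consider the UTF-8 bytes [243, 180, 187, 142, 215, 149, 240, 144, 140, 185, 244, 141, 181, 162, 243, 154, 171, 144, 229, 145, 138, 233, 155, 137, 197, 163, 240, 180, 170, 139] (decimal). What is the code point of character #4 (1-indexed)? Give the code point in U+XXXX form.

U+10DD62

Offset 0: leading byte 0xF3 = 11110011 → 4-byte char #1 = F3 B4 BB 8E.
Offset 4: leading byte 0xD7 = 11010111 → 2-byte char #2 = D7 95.
Offset 6: leading byte 0xF0 = 11110000 → 4-byte char #3 = F0 90 8C B9.
Offset 10: leading byte 0xF4 = 11110100 → 4-byte char #4 = F4 8D B5 A2.
Leading byte 0xF4 = 11110100 matches 11110xxx → 4-byte sequence.
Byte 1: 0xF4 = 11110100, payload 100 (3 bits).
Byte 2: 0x8D = 10001101 (10xxxxxx ✓), payload 001101.
Byte 3: 0xB5 = 10110101 (10xxxxxx ✓), payload 110101.
Byte 4: 0xA2 = 10100010 (10xxxxxx ✓), payload 100010.
Concatenate: 100001101110101100010 = 0x10DD62 (21 bits → U+10DD62).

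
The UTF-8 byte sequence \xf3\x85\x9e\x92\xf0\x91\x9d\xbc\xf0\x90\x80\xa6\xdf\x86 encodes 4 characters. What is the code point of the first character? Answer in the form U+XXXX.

Offset 0: leading byte 0xF3 = 11110011 → 4-byte char #1 = F3 85 9E 92.
Leading byte 0xF3 = 11110011 matches 11110xxx → 4-byte sequence.
Byte 1: 0xF3 = 11110011, payload 011 (3 bits).
Byte 2: 0x85 = 10000101 (10xxxxxx ✓), payload 000101.
Byte 3: 0x9E = 10011110 (10xxxxxx ✓), payload 011110.
Byte 4: 0x92 = 10010010 (10xxxxxx ✓), payload 010010.
Concatenate: 011000101011110010010 = 0xC5792 (21 bits → U+C5792).

U+C5792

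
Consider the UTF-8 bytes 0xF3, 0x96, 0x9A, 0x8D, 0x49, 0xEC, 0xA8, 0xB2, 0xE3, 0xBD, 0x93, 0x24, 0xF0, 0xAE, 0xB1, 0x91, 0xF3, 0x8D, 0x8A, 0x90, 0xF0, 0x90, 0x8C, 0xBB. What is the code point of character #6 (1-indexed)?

U+2EC51

Offset 0: leading byte 0xF3 = 11110011 → 4-byte char #1 = F3 96 9A 8D.
Offset 4: leading byte 0x49 = 01001001 → 1-byte char #2 = 49.
Offset 5: leading byte 0xEC = 11101100 → 3-byte char #3 = EC A8 B2.
Offset 8: leading byte 0xE3 = 11100011 → 3-byte char #4 = E3 BD 93.
Offset 11: leading byte 0x24 = 00100100 → 1-byte char #5 = 24.
Offset 12: leading byte 0xF0 = 11110000 → 4-byte char #6 = F0 AE B1 91.
Leading byte 0xF0 = 11110000 matches 11110xxx → 4-byte sequence.
Byte 1: 0xF0 = 11110000, payload 000 (3 bits).
Byte 2: 0xAE = 10101110 (10xxxxxx ✓), payload 101110.
Byte 3: 0xB1 = 10110001 (10xxxxxx ✓), payload 110001.
Byte 4: 0x91 = 10010001 (10xxxxxx ✓), payload 010001.
Concatenate: 000101110110001010001 = 0x2EC51 (21 bits → U+2EC51).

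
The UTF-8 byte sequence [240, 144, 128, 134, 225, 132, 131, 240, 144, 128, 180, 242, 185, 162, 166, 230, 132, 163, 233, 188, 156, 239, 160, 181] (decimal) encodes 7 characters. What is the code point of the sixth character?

U+9F1C

Offset 0: leading byte 0xF0 = 11110000 → 4-byte char #1 = F0 90 80 86.
Offset 4: leading byte 0xE1 = 11100001 → 3-byte char #2 = E1 84 83.
Offset 7: leading byte 0xF0 = 11110000 → 4-byte char #3 = F0 90 80 B4.
Offset 11: leading byte 0xF2 = 11110010 → 4-byte char #4 = F2 B9 A2 A6.
Offset 15: leading byte 0xE6 = 11100110 → 3-byte char #5 = E6 84 A3.
Offset 18: leading byte 0xE9 = 11101001 → 3-byte char #6 = E9 BC 9C.
Leading byte 0xE9 = 11101001 matches 1110xxxx → 3-byte sequence.
Byte 1: 0xE9 = 11101001, payload 1001 (4 bits).
Byte 2: 0xBC = 10111100 (10xxxxxx ✓), payload 111100.
Byte 3: 0x9C = 10011100 (10xxxxxx ✓), payload 011100.
Concatenate: 1001111100011100 = 0x9F1C (16 bits → U+9F1C).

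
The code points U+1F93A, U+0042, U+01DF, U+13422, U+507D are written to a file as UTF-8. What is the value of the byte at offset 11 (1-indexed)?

1-indexed offset 11 is 0-indexed offset 10.
U+1F93A → 4-byte form F0 9F A4 BA at offsets 0–3.
U+0042 → 1-byte form 42 at offsets 4–4.
U+01DF → 2-byte form C7 9F at offsets 5–6.
U+13422 → 4-byte form F0 93 90 A2 at offsets 7–10.
Offset 10 falls in char 4's range; it's byte 4 of F0 93 90 A2 = 0xA2.

0xA2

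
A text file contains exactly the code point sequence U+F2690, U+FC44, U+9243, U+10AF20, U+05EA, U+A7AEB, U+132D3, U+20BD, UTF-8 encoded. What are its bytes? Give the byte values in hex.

F3 B2 9A 90 EF B1 84 E9 89 83 F4 8A BC A0 D7 AA F2 A7 AB AB F0 93 8B 93 E2 82 BD

U+F2690: 4-byte form → F3 B2 9A 90.
U+FC44: 3-byte form → EF B1 84.
U+9243: 3-byte form → E9 89 83.
U+10AF20: 4-byte form → F4 8A BC A0.
U+05EA: 2-byte form → D7 AA.
U+A7AEB: 4-byte form → F2 A7 AB AB.
U+132D3: 4-byte form → F0 93 8B 93.
U+20BD: 3-byte form → E2 82 BD.
Concatenated (27 bytes): F3 B2 9A 90 EF B1 84 E9 89 83 F4 8A BC A0 D7 AA F2 A7 AB AB F0 93 8B 93 E2 82 BD.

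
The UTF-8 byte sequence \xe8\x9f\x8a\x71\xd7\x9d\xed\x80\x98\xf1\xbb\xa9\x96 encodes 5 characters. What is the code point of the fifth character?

Offset 0: leading byte 0xE8 = 11101000 → 3-byte char #1 = E8 9F 8A.
Offset 3: leading byte 0x71 = 01110001 → 1-byte char #2 = 71.
Offset 4: leading byte 0xD7 = 11010111 → 2-byte char #3 = D7 9D.
Offset 6: leading byte 0xED = 11101101 → 3-byte char #4 = ED 80 98.
Offset 9: leading byte 0xF1 = 11110001 → 4-byte char #5 = F1 BB A9 96.
Leading byte 0xF1 = 11110001 matches 11110xxx → 4-byte sequence.
Byte 1: 0xF1 = 11110001, payload 001 (3 bits).
Byte 2: 0xBB = 10111011 (10xxxxxx ✓), payload 111011.
Byte 3: 0xA9 = 10101001 (10xxxxxx ✓), payload 101001.
Byte 4: 0x96 = 10010110 (10xxxxxx ✓), payload 010110.
Concatenate: 001111011101001010110 = 0x7BA56 (21 bits → U+7BA56).

U+7BA56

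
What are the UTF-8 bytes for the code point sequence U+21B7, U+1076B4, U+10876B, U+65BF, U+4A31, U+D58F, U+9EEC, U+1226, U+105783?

E2 86 B7 F4 87 9A B4 F4 88 9D AB E6 96 BF E4 A8 B1 ED 96 8F E9 BB AC E1 88 A6 F4 85 9E 83

U+21B7: 3-byte form → E2 86 B7.
U+1076B4: 4-byte form → F4 87 9A B4.
U+10876B: 4-byte form → F4 88 9D AB.
U+65BF: 3-byte form → E6 96 BF.
U+4A31: 3-byte form → E4 A8 B1.
U+D58F: 3-byte form → ED 96 8F.
U+9EEC: 3-byte form → E9 BB AC.
U+1226: 3-byte form → E1 88 A6.
U+105783: 4-byte form → F4 85 9E 83.
Concatenated (30 bytes): E2 86 B7 F4 87 9A B4 F4 88 9D AB E6 96 BF E4 A8 B1 ED 96 8F E9 BB AC E1 88 A6 F4 85 9E 83.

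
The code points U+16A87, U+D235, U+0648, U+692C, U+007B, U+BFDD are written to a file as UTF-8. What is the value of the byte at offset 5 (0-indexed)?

U+16A87 → 4-byte form F0 96 AA 87 at offsets 0–3.
U+D235 → 3-byte form ED 88 B5 at offsets 4–6.
Offset 5 falls in char 2's range; it's byte 2 of ED 88 B5 = 0x88.

0x88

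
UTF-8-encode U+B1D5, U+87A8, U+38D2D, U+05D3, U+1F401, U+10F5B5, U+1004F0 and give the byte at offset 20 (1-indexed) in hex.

0xB5

1-indexed offset 20 is 0-indexed offset 19.
U+B1D5 → 3-byte form EB 87 95 at offsets 0–2.
U+87A8 → 3-byte form E8 9E A8 at offsets 3–5.
U+38D2D → 4-byte form F0 B8 B4 AD at offsets 6–9.
U+05D3 → 2-byte form D7 93 at offsets 10–11.
U+1F401 → 4-byte form F0 9F 90 81 at offsets 12–15.
U+10F5B5 → 4-byte form F4 8F 96 B5 at offsets 16–19.
Offset 19 falls in char 6's range; it's byte 4 of F4 8F 96 B5 = 0xB5.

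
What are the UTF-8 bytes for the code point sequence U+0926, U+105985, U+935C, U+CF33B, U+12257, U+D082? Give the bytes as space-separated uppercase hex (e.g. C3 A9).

U+0926: 3-byte form → E0 A4 A6.
U+105985: 4-byte form → F4 85 A6 85.
U+935C: 3-byte form → E9 8D 9C.
U+CF33B: 4-byte form → F3 8F 8C BB.
U+12257: 4-byte form → F0 92 89 97.
U+D082: 3-byte form → ED 82 82.
Concatenated (21 bytes): E0 A4 A6 F4 85 A6 85 E9 8D 9C F3 8F 8C BB F0 92 89 97 ED 82 82.

E0 A4 A6 F4 85 A6 85 E9 8D 9C F3 8F 8C BB F0 92 89 97 ED 82 82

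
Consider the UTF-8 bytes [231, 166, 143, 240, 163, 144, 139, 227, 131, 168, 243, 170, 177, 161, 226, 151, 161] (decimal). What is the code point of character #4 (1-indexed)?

Offset 0: leading byte 0xE7 = 11100111 → 3-byte char #1 = E7 A6 8F.
Offset 3: leading byte 0xF0 = 11110000 → 4-byte char #2 = F0 A3 90 8B.
Offset 7: leading byte 0xE3 = 11100011 → 3-byte char #3 = E3 83 A8.
Offset 10: leading byte 0xF3 = 11110011 → 4-byte char #4 = F3 AA B1 A1.
Leading byte 0xF3 = 11110011 matches 11110xxx → 4-byte sequence.
Byte 1: 0xF3 = 11110011, payload 011 (3 bits).
Byte 2: 0xAA = 10101010 (10xxxxxx ✓), payload 101010.
Byte 3: 0xB1 = 10110001 (10xxxxxx ✓), payload 110001.
Byte 4: 0xA1 = 10100001 (10xxxxxx ✓), payload 100001.
Concatenate: 011101010110001100001 = 0xEAC61 (21 bits → U+EAC61).

U+EAC61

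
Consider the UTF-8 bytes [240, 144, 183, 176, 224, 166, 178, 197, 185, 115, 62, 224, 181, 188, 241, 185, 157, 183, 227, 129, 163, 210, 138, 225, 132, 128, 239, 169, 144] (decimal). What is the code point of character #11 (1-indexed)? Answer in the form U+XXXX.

U+FA50

Offset 0: leading byte 0xF0 = 11110000 → 4-byte char #1 = F0 90 B7 B0.
Offset 4: leading byte 0xE0 = 11100000 → 3-byte char #2 = E0 A6 B2.
Offset 7: leading byte 0xC5 = 11000101 → 2-byte char #3 = C5 B9.
Offset 9: leading byte 0x73 = 01110011 → 1-byte char #4 = 73.
Offset 10: leading byte 0x3E = 00111110 → 1-byte char #5 = 3E.
Offset 11: leading byte 0xE0 = 11100000 → 3-byte char #6 = E0 B5 BC.
Offset 14: leading byte 0xF1 = 11110001 → 4-byte char #7 = F1 B9 9D B7.
Offset 18: leading byte 0xE3 = 11100011 → 3-byte char #8 = E3 81 A3.
Offset 21: leading byte 0xD2 = 11010010 → 2-byte char #9 = D2 8A.
Offset 23: leading byte 0xE1 = 11100001 → 3-byte char #10 = E1 84 80.
Offset 26: leading byte 0xEF = 11101111 → 3-byte char #11 = EF A9 90.
Leading byte 0xEF = 11101111 matches 1110xxxx → 3-byte sequence.
Byte 1: 0xEF = 11101111, payload 1111 (4 bits).
Byte 2: 0xA9 = 10101001 (10xxxxxx ✓), payload 101001.
Byte 3: 0x90 = 10010000 (10xxxxxx ✓), payload 010000.
Concatenate: 1111101001010000 = 0xFA50 (16 bits → U+FA50).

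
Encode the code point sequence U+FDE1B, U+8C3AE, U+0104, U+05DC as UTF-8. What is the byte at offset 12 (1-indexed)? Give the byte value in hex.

1-indexed offset 12 is 0-indexed offset 11.
U+FDE1B → 4-byte form F3 BD B8 9B at offsets 0–3.
U+8C3AE → 4-byte form F2 8C 8E AE at offsets 4–7.
U+0104 → 2-byte form C4 84 at offsets 8–9.
U+05DC → 2-byte form D7 9C at offsets 10–11.
Offset 11 falls in char 4's range; it's byte 2 of D7 9C = 0x9C.

0x9C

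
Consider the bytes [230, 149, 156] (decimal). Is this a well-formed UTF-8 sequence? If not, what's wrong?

valid

Leading byte 0xE6 = 11100110 → 3-byte form.
Continuation bytes 0x95=10010101, 0x9C=10011100 all match 10xxxxxx.
Decoded value 0x655C is ≥ 0x800 (shortest form) and not a surrogate.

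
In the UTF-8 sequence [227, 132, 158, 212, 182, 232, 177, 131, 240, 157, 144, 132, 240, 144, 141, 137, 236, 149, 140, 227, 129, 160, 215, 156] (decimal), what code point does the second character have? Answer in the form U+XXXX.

U+0536

Offset 0: leading byte 0xE3 = 11100011 → 3-byte char #1 = E3 84 9E.
Offset 3: leading byte 0xD4 = 11010100 → 2-byte char #2 = D4 B6.
Leading byte 0xD4 = 11010100 matches 110xxxxx → 2-byte sequence.
Byte 1: 0xD4 = 11010100, payload 10100 (5 bits).
Byte 2: 0xB6 = 10110110 (10xxxxxx ✓), payload 110110.
Concatenate: 10100110110 = 0x536 (11 bits → U+0536).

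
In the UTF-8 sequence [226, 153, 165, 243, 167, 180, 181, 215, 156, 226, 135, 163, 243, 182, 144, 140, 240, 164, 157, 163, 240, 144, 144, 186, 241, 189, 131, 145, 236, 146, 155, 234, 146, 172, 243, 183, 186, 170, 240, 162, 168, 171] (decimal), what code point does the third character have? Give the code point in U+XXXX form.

Offset 0: leading byte 0xE2 = 11100010 → 3-byte char #1 = E2 99 A5.
Offset 3: leading byte 0xF3 = 11110011 → 4-byte char #2 = F3 A7 B4 B5.
Offset 7: leading byte 0xD7 = 11010111 → 2-byte char #3 = D7 9C.
Leading byte 0xD7 = 11010111 matches 110xxxxx → 2-byte sequence.
Byte 1: 0xD7 = 11010111, payload 10111 (5 bits).
Byte 2: 0x9C = 10011100 (10xxxxxx ✓), payload 011100.
Concatenate: 10111011100 = 0x5DC (11 bits → U+05DC).

U+05DC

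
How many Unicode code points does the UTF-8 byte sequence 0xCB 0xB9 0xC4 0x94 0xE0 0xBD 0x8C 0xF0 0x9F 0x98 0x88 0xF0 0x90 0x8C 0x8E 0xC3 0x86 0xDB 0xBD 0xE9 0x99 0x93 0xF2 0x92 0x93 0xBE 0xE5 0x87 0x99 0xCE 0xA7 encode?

11

Byte at offset 0: 0xCB = 11001011 → 2-byte char (#1). Advance 2.
Byte at offset 2: 0xC4 = 11000100 → 2-byte char (#2). Advance 2.
Byte at offset 4: 0xE0 = 11100000 → 3-byte char (#3). Advance 3.
Byte at offset 7: 0xF0 = 11110000 → 4-byte char (#4). Advance 4.
Byte at offset 11: 0xF0 = 11110000 → 4-byte char (#5). Advance 4.
Byte at offset 15: 0xC3 = 11000011 → 2-byte char (#6). Advance 2.
Byte at offset 17: 0xDB = 11011011 → 2-byte char (#7). Advance 2.
Byte at offset 19: 0xE9 = 11101001 → 3-byte char (#8). Advance 3.
Byte at offset 22: 0xF2 = 11110010 → 4-byte char (#9). Advance 4.
Byte at offset 26: 0xE5 = 11100101 → 3-byte char (#10). Advance 3.
Byte at offset 29: 0xCE = 11001110 → 2-byte char (#11). Advance 2.
Reached end at offset 31 after 11 code points.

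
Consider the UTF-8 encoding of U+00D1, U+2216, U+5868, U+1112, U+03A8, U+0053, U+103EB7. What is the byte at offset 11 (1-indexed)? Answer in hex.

1-indexed offset 11 is 0-indexed offset 10.
U+00D1 → 2-byte form C3 91 at offsets 0–1.
U+2216 → 3-byte form E2 88 96 at offsets 2–4.
U+5868 → 3-byte form E5 A1 A8 at offsets 5–7.
U+1112 → 3-byte form E1 84 92 at offsets 8–10.
Offset 10 falls in char 4's range; it's byte 3 of E1 84 92 = 0x92.

0x92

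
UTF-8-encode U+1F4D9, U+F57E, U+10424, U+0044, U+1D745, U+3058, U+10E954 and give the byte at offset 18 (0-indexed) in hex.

U+1F4D9 → 4-byte form F0 9F 93 99 at offsets 0–3.
U+F57E → 3-byte form EF 95 BE at offsets 4–6.
U+10424 → 4-byte form F0 90 90 A4 at offsets 7–10.
U+0044 → 1-byte form 44 at offsets 11–11.
U+1D745 → 4-byte form F0 9D 9D 85 at offsets 12–15.
U+3058 → 3-byte form E3 81 98 at offsets 16–18.
Offset 18 falls in char 6's range; it's byte 3 of E3 81 98 = 0x98.

0x98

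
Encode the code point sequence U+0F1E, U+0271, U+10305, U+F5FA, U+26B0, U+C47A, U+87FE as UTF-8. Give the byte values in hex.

E0 BC 9E C9 B1 F0 90 8C 85 EF 97 BA E2 9A B0 EC 91 BA E8 9F BE

U+0F1E: 3-byte form → E0 BC 9E.
U+0271: 2-byte form → C9 B1.
U+10305: 4-byte form → F0 90 8C 85.
U+F5FA: 3-byte form → EF 97 BA.
U+26B0: 3-byte form → E2 9A B0.
U+C47A: 3-byte form → EC 91 BA.
U+87FE: 3-byte form → E8 9F BE.
Concatenated (21 bytes): E0 BC 9E C9 B1 F0 90 8C 85 EF 97 BA E2 9A B0 EC 91 BA E8 9F BE.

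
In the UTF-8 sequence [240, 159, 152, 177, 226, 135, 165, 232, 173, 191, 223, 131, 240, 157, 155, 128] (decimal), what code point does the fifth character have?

Offset 0: leading byte 0xF0 = 11110000 → 4-byte char #1 = F0 9F 98 B1.
Offset 4: leading byte 0xE2 = 11100010 → 3-byte char #2 = E2 87 A5.
Offset 7: leading byte 0xE8 = 11101000 → 3-byte char #3 = E8 AD BF.
Offset 10: leading byte 0xDF = 11011111 → 2-byte char #4 = DF 83.
Offset 12: leading byte 0xF0 = 11110000 → 4-byte char #5 = F0 9D 9B 80.
Leading byte 0xF0 = 11110000 matches 11110xxx → 4-byte sequence.
Byte 1: 0xF0 = 11110000, payload 000 (3 bits).
Byte 2: 0x9D = 10011101 (10xxxxxx ✓), payload 011101.
Byte 3: 0x9B = 10011011 (10xxxxxx ✓), payload 011011.
Byte 4: 0x80 = 10000000 (10xxxxxx ✓), payload 000000.
Concatenate: 000011101011011000000 = 0x1D6C0 (21 bits → U+1D6C0).

U+1D6C0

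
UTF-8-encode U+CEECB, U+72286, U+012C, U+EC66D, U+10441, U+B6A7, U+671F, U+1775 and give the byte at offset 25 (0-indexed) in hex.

0x9D

U+CEECB → 4-byte form F3 8E BB 8B at offsets 0–3.
U+72286 → 4-byte form F1 B2 8A 86 at offsets 4–7.
U+012C → 2-byte form C4 AC at offsets 8–9.
U+EC66D → 4-byte form F3 AC 99 AD at offsets 10–13.
U+10441 → 4-byte form F0 90 91 81 at offsets 14–17.
U+B6A7 → 3-byte form EB 9A A7 at offsets 18–20.
U+671F → 3-byte form E6 9C 9F at offsets 21–23.
U+1775 → 3-byte form E1 9D B5 at offsets 24–26.
Offset 25 falls in char 8's range; it's byte 2 of E1 9D B5 = 0x9D.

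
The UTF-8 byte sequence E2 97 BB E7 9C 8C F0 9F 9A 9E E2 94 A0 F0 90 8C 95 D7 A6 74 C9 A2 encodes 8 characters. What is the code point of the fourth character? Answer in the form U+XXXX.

Offset 0: leading byte 0xE2 = 11100010 → 3-byte char #1 = E2 97 BB.
Offset 3: leading byte 0xE7 = 11100111 → 3-byte char #2 = E7 9C 8C.
Offset 6: leading byte 0xF0 = 11110000 → 4-byte char #3 = F0 9F 9A 9E.
Offset 10: leading byte 0xE2 = 11100010 → 3-byte char #4 = E2 94 A0.
Leading byte 0xE2 = 11100010 matches 1110xxxx → 3-byte sequence.
Byte 1: 0xE2 = 11100010, payload 0010 (4 bits).
Byte 2: 0x94 = 10010100 (10xxxxxx ✓), payload 010100.
Byte 3: 0xA0 = 10100000 (10xxxxxx ✓), payload 100000.
Concatenate: 0010010100100000 = 0x2520 (16 bits → U+2520).

U+2520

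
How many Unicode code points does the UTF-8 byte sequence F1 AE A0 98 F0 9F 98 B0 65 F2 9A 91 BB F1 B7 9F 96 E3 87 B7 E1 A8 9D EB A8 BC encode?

Byte at offset 0: 0xF1 = 11110001 → 4-byte char (#1). Advance 4.
Byte at offset 4: 0xF0 = 11110000 → 4-byte char (#2). Advance 4.
Byte at offset 8: 0x65 = 01100101 → 1-byte char (#3). Advance 1.
Byte at offset 9: 0xF2 = 11110010 → 4-byte char (#4). Advance 4.
Byte at offset 13: 0xF1 = 11110001 → 4-byte char (#5). Advance 4.
Byte at offset 17: 0xE3 = 11100011 → 3-byte char (#6). Advance 3.
Byte at offset 20: 0xE1 = 11100001 → 3-byte char (#7). Advance 3.
Byte at offset 23: 0xEB = 11101011 → 3-byte char (#8). Advance 3.
Reached end at offset 26 after 8 code points.

8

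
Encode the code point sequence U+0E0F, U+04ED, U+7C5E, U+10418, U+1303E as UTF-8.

E0 B8 8F D3 AD E7 B1 9E F0 90 90 98 F0 93 80 BE

U+0E0F: 3-byte form → E0 B8 8F.
U+04ED: 2-byte form → D3 AD.
U+7C5E: 3-byte form → E7 B1 9E.
U+10418: 4-byte form → F0 90 90 98.
U+1303E: 4-byte form → F0 93 80 BE.
Concatenated (16 bytes): E0 B8 8F D3 AD E7 B1 9E F0 90 90 98 F0 93 80 BE.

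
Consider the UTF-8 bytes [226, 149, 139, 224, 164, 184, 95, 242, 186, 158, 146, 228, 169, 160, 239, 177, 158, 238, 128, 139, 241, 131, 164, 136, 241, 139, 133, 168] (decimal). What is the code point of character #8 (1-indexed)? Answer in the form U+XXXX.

U+43908

Offset 0: leading byte 0xE2 = 11100010 → 3-byte char #1 = E2 95 8B.
Offset 3: leading byte 0xE0 = 11100000 → 3-byte char #2 = E0 A4 B8.
Offset 6: leading byte 0x5F = 01011111 → 1-byte char #3 = 5F.
Offset 7: leading byte 0xF2 = 11110010 → 4-byte char #4 = F2 BA 9E 92.
Offset 11: leading byte 0xE4 = 11100100 → 3-byte char #5 = E4 A9 A0.
Offset 14: leading byte 0xEF = 11101111 → 3-byte char #6 = EF B1 9E.
Offset 17: leading byte 0xEE = 11101110 → 3-byte char #7 = EE 80 8B.
Offset 20: leading byte 0xF1 = 11110001 → 4-byte char #8 = F1 83 A4 88.
Leading byte 0xF1 = 11110001 matches 11110xxx → 4-byte sequence.
Byte 1: 0xF1 = 11110001, payload 001 (3 bits).
Byte 2: 0x83 = 10000011 (10xxxxxx ✓), payload 000011.
Byte 3: 0xA4 = 10100100 (10xxxxxx ✓), payload 100100.
Byte 4: 0x88 = 10001000 (10xxxxxx ✓), payload 001000.
Concatenate: 001000011100100001000 = 0x43908 (21 bits → U+43908).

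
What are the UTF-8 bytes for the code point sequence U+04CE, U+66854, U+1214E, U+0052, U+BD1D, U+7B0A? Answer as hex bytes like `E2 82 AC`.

U+04CE: 2-byte form → D3 8E.
U+66854: 4-byte form → F1 A6 A1 94.
U+1214E: 4-byte form → F0 92 85 8E.
U+0052: 1-byte form → 52.
U+BD1D: 3-byte form → EB B4 9D.
U+7B0A: 3-byte form → E7 AC 8A.
Concatenated (17 bytes): D3 8E F1 A6 A1 94 F0 92 85 8E 52 EB B4 9D E7 AC 8A.

D3 8E F1 A6 A1 94 F0 92 85 8E 52 EB B4 9D E7 AC 8A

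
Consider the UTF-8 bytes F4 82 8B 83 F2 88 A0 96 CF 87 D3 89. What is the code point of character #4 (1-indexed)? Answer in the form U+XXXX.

Offset 0: leading byte 0xF4 = 11110100 → 4-byte char #1 = F4 82 8B 83.
Offset 4: leading byte 0xF2 = 11110010 → 4-byte char #2 = F2 88 A0 96.
Offset 8: leading byte 0xCF = 11001111 → 2-byte char #3 = CF 87.
Offset 10: leading byte 0xD3 = 11010011 → 2-byte char #4 = D3 89.
Leading byte 0xD3 = 11010011 matches 110xxxxx → 2-byte sequence.
Byte 1: 0xD3 = 11010011, payload 10011 (5 bits).
Byte 2: 0x89 = 10001001 (10xxxxxx ✓), payload 001001.
Concatenate: 10011001001 = 0x4C9 (11 bits → U+04C9).

U+04C9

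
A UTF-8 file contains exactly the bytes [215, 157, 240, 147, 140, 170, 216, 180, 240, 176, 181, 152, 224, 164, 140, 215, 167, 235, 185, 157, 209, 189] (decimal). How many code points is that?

Byte at offset 0: 0xD7 = 11010111 → 2-byte char (#1). Advance 2.
Byte at offset 2: 0xF0 = 11110000 → 4-byte char (#2). Advance 4.
Byte at offset 6: 0xD8 = 11011000 → 2-byte char (#3). Advance 2.
Byte at offset 8: 0xF0 = 11110000 → 4-byte char (#4). Advance 4.
Byte at offset 12: 0xE0 = 11100000 → 3-byte char (#5). Advance 3.
Byte at offset 15: 0xD7 = 11010111 → 2-byte char (#6). Advance 2.
Byte at offset 17: 0xEB = 11101011 → 3-byte char (#7). Advance 3.
Byte at offset 20: 0xD1 = 11010001 → 2-byte char (#8). Advance 2.
Reached end at offset 22 after 8 code points.

8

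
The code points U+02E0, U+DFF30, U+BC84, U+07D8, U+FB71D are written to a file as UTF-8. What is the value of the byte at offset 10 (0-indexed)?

0x98

U+02E0 → 2-byte form CB A0 at offsets 0–1.
U+DFF30 → 4-byte form F3 9F BC B0 at offsets 2–5.
U+BC84 → 3-byte form EB B2 84 at offsets 6–8.
U+07D8 → 2-byte form DF 98 at offsets 9–10.
Offset 10 falls in char 4's range; it's byte 2 of DF 98 = 0x98.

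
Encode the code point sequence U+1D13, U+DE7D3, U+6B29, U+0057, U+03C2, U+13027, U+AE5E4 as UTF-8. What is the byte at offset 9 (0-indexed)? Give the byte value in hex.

U+1D13 → 3-byte form E1 B4 93 at offsets 0–2.
U+DE7D3 → 4-byte form F3 9E 9F 93 at offsets 3–6.
U+6B29 → 3-byte form E6 AC A9 at offsets 7–9.
Offset 9 falls in char 3's range; it's byte 3 of E6 AC A9 = 0xA9.

0xA9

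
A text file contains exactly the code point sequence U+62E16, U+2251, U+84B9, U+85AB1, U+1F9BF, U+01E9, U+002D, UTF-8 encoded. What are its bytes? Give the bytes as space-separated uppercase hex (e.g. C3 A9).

U+62E16: 4-byte form → F1 A2 B8 96.
U+2251: 3-byte form → E2 89 91.
U+84B9: 3-byte form → E8 92 B9.
U+85AB1: 4-byte form → F2 85 AA B1.
U+1F9BF: 4-byte form → F0 9F A6 BF.
U+01E9: 2-byte form → C7 A9.
U+002D: 1-byte form → 2D.
Concatenated (21 bytes): F1 A2 B8 96 E2 89 91 E8 92 B9 F2 85 AA B1 F0 9F A6 BF C7 A9 2D.

F1 A2 B8 96 E2 89 91 E8 92 B9 F2 85 AA B1 F0 9F A6 BF C7 A9 2D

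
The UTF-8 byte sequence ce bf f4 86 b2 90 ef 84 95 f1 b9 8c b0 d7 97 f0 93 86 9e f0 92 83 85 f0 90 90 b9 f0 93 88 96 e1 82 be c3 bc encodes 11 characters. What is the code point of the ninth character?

Offset 0: leading byte 0xCE = 11001110 → 2-byte char #1 = CE BF.
Offset 2: leading byte 0xF4 = 11110100 → 4-byte char #2 = F4 86 B2 90.
Offset 6: leading byte 0xEF = 11101111 → 3-byte char #3 = EF 84 95.
Offset 9: leading byte 0xF1 = 11110001 → 4-byte char #4 = F1 B9 8C B0.
Offset 13: leading byte 0xD7 = 11010111 → 2-byte char #5 = D7 97.
Offset 15: leading byte 0xF0 = 11110000 → 4-byte char #6 = F0 93 86 9E.
Offset 19: leading byte 0xF0 = 11110000 → 4-byte char #7 = F0 92 83 85.
Offset 23: leading byte 0xF0 = 11110000 → 4-byte char #8 = F0 90 90 B9.
Offset 27: leading byte 0xF0 = 11110000 → 4-byte char #9 = F0 93 88 96.
Leading byte 0xF0 = 11110000 matches 11110xxx → 4-byte sequence.
Byte 1: 0xF0 = 11110000, payload 000 (3 bits).
Byte 2: 0x93 = 10010011 (10xxxxxx ✓), payload 010011.
Byte 3: 0x88 = 10001000 (10xxxxxx ✓), payload 001000.
Byte 4: 0x96 = 10010110 (10xxxxxx ✓), payload 010110.
Concatenate: 000010011001000010110 = 0x13216 (21 bits → U+13216).

U+13216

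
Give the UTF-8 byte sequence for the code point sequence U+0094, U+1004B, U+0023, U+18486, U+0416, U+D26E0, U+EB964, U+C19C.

U+0094: 2-byte form → C2 94.
U+1004B: 4-byte form → F0 90 81 8B.
U+0023: 1-byte form → 23.
U+18486: 4-byte form → F0 98 92 86.
U+0416: 2-byte form → D0 96.
U+D26E0: 4-byte form → F3 92 9B A0.
U+EB964: 4-byte form → F3 AB A5 A4.
U+C19C: 3-byte form → EC 86 9C.
Concatenated (24 bytes): C2 94 F0 90 81 8B 23 F0 98 92 86 D0 96 F3 92 9B A0 F3 AB A5 A4 EC 86 9C.

C2 94 F0 90 81 8B 23 F0 98 92 86 D0 96 F3 92 9B A0 F3 AB A5 A4 EC 86 9C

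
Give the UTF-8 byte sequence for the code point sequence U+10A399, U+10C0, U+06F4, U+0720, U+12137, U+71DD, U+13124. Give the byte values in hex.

F4 8A 8E 99 E1 83 80 DB B4 DC A0 F0 92 84 B7 E7 87 9D F0 93 84 A4

U+10A399: 4-byte form → F4 8A 8E 99.
U+10C0: 3-byte form → E1 83 80.
U+06F4: 2-byte form → DB B4.
U+0720: 2-byte form → DC A0.
U+12137: 4-byte form → F0 92 84 B7.
U+71DD: 3-byte form → E7 87 9D.
U+13124: 4-byte form → F0 93 84 A4.
Concatenated (22 bytes): F4 8A 8E 99 E1 83 80 DB B4 DC A0 F0 92 84 B7 E7 87 9D F0 93 84 A4.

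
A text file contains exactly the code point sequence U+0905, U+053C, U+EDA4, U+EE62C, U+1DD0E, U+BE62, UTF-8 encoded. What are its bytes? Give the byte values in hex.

E0 A4 85 D4 BC EE B6 A4 F3 AE 98 AC F0 9D B4 8E EB B9 A2

U+0905: 3-byte form → E0 A4 85.
U+053C: 2-byte form → D4 BC.
U+EDA4: 3-byte form → EE B6 A4.
U+EE62C: 4-byte form → F3 AE 98 AC.
U+1DD0E: 4-byte form → F0 9D B4 8E.
U+BE62: 3-byte form → EB B9 A2.
Concatenated (19 bytes): E0 A4 85 D4 BC EE B6 A4 F3 AE 98 AC F0 9D B4 8E EB B9 A2.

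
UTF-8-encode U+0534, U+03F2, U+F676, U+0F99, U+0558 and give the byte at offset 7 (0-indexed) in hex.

U+0534 → 2-byte form D4 B4 at offsets 0–1.
U+03F2 → 2-byte form CF B2 at offsets 2–3.
U+F676 → 3-byte form EF 99 B6 at offsets 4–6.
U+0F99 → 3-byte form E0 BE 99 at offsets 7–9.
Offset 7 falls in char 4's range; it's byte 1 of E0 BE 99 = 0xE0.

0xE0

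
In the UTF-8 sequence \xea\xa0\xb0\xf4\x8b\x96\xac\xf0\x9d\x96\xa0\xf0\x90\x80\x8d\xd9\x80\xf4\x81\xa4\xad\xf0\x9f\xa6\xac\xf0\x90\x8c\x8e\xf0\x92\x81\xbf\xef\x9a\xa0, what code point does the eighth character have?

U+1030E

Offset 0: leading byte 0xEA = 11101010 → 3-byte char #1 = EA A0 B0.
Offset 3: leading byte 0xF4 = 11110100 → 4-byte char #2 = F4 8B 96 AC.
Offset 7: leading byte 0xF0 = 11110000 → 4-byte char #3 = F0 9D 96 A0.
Offset 11: leading byte 0xF0 = 11110000 → 4-byte char #4 = F0 90 80 8D.
Offset 15: leading byte 0xD9 = 11011001 → 2-byte char #5 = D9 80.
Offset 17: leading byte 0xF4 = 11110100 → 4-byte char #6 = F4 81 A4 AD.
Offset 21: leading byte 0xF0 = 11110000 → 4-byte char #7 = F0 9F A6 AC.
Offset 25: leading byte 0xF0 = 11110000 → 4-byte char #8 = F0 90 8C 8E.
Leading byte 0xF0 = 11110000 matches 11110xxx → 4-byte sequence.
Byte 1: 0xF0 = 11110000, payload 000 (3 bits).
Byte 2: 0x90 = 10010000 (10xxxxxx ✓), payload 010000.
Byte 3: 0x8C = 10001100 (10xxxxxx ✓), payload 001100.
Byte 4: 0x8E = 10001110 (10xxxxxx ✓), payload 001110.
Concatenate: 000010000001100001110 = 0x1030E (21 bits → U+1030E).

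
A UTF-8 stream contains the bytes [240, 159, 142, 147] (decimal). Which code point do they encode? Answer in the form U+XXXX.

Leading byte 0xF0 = 11110000 matches 11110xxx → 4-byte sequence.
Byte 1: 0xF0 = 11110000, payload 000 (3 bits).
Byte 2: 0x9F = 10011111 (10xxxxxx ✓), payload 011111.
Byte 3: 0x8E = 10001110 (10xxxxxx ✓), payload 001110.
Byte 4: 0x93 = 10010011 (10xxxxxx ✓), payload 010011.
Concatenate: 000011111001110010011 = 0x1F393 (21 bits → U+1F393).

U+1F393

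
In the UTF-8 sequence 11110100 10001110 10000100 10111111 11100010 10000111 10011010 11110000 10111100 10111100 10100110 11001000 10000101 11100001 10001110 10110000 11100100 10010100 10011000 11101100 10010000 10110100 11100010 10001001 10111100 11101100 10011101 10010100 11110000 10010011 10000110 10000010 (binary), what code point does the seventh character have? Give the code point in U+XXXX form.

U+C434

Offset 0: leading byte 0xF4 = 11110100 → 4-byte char #1 = F4 8E 84 BF.
Offset 4: leading byte 0xE2 = 11100010 → 3-byte char #2 = E2 87 9A.
Offset 7: leading byte 0xF0 = 11110000 → 4-byte char #3 = F0 BC BC A6.
Offset 11: leading byte 0xC8 = 11001000 → 2-byte char #4 = C8 85.
Offset 13: leading byte 0xE1 = 11100001 → 3-byte char #5 = E1 8E B0.
Offset 16: leading byte 0xE4 = 11100100 → 3-byte char #6 = E4 94 98.
Offset 19: leading byte 0xEC = 11101100 → 3-byte char #7 = EC 90 B4.
Leading byte 0xEC = 11101100 matches 1110xxxx → 3-byte sequence.
Byte 1: 0xEC = 11101100, payload 1100 (4 bits).
Byte 2: 0x90 = 10010000 (10xxxxxx ✓), payload 010000.
Byte 3: 0xB4 = 10110100 (10xxxxxx ✓), payload 110100.
Concatenate: 1100010000110100 = 0xC434 (16 bits → U+C434).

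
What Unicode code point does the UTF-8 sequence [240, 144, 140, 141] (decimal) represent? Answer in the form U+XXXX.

Leading byte 0xF0 = 11110000 matches 11110xxx → 4-byte sequence.
Byte 1: 0xF0 = 11110000, payload 000 (3 bits).
Byte 2: 0x90 = 10010000 (10xxxxxx ✓), payload 010000.
Byte 3: 0x8C = 10001100 (10xxxxxx ✓), payload 001100.
Byte 4: 0x8D = 10001101 (10xxxxxx ✓), payload 001101.
Concatenate: 000010000001100001101 = 0x1030D (21 bits → U+1030D).

U+1030D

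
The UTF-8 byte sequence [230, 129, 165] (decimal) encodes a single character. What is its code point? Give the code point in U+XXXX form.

Leading byte 0xE6 = 11100110 matches 1110xxxx → 3-byte sequence.
Byte 1: 0xE6 = 11100110, payload 0110 (4 bits).
Byte 2: 0x81 = 10000001 (10xxxxxx ✓), payload 000001.
Byte 3: 0xA5 = 10100101 (10xxxxxx ✓), payload 100101.
Concatenate: 0110000001100101 = 0x6065 (16 bits → U+6065).

U+6065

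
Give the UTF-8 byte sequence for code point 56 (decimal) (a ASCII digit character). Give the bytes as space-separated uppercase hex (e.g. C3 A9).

38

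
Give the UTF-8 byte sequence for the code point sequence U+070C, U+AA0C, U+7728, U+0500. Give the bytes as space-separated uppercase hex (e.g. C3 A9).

DC 8C EA A8 8C E7 9C A8 D4 80

U+070C: 2-byte form → DC 8C.
U+AA0C: 3-byte form → EA A8 8C.
U+7728: 3-byte form → E7 9C A8.
U+0500: 2-byte form → D4 80.
Concatenated (10 bytes): DC 8C EA A8 8C E7 9C A8 D4 80.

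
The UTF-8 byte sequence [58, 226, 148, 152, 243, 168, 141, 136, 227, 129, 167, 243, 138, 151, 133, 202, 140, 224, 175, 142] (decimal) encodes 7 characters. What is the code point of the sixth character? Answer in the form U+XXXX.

U+028C

Offset 0: leading byte 0x3A = 00111010 → 1-byte char #1 = 3A.
Offset 1: leading byte 0xE2 = 11100010 → 3-byte char #2 = E2 94 98.
Offset 4: leading byte 0xF3 = 11110011 → 4-byte char #3 = F3 A8 8D 88.
Offset 8: leading byte 0xE3 = 11100011 → 3-byte char #4 = E3 81 A7.
Offset 11: leading byte 0xF3 = 11110011 → 4-byte char #5 = F3 8A 97 85.
Offset 15: leading byte 0xCA = 11001010 → 2-byte char #6 = CA 8C.
Leading byte 0xCA = 11001010 matches 110xxxxx → 2-byte sequence.
Byte 1: 0xCA = 11001010, payload 01010 (5 bits).
Byte 2: 0x8C = 10001100 (10xxxxxx ✓), payload 001100.
Concatenate: 01010001100 = 0x28C (11 bits → U+028C).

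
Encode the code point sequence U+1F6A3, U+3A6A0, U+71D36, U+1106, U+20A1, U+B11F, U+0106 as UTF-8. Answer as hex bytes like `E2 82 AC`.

F0 9F 9A A3 F0 BA 9A A0 F1 B1 B4 B6 E1 84 86 E2 82 A1 EB 84 9F C4 86

U+1F6A3: 4-byte form → F0 9F 9A A3.
U+3A6A0: 4-byte form → F0 BA 9A A0.
U+71D36: 4-byte form → F1 B1 B4 B6.
U+1106: 3-byte form → E1 84 86.
U+20A1: 3-byte form → E2 82 A1.
U+B11F: 3-byte form → EB 84 9F.
U+0106: 2-byte form → C4 86.
Concatenated (23 bytes): F0 9F 9A A3 F0 BA 9A A0 F1 B1 B4 B6 E1 84 86 E2 82 A1 EB 84 9F C4 86.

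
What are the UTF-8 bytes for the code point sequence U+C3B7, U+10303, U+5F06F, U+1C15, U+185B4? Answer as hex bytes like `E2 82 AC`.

U+C3B7: 3-byte form → EC 8E B7.
U+10303: 4-byte form → F0 90 8C 83.
U+5F06F: 4-byte form → F1 9F 81 AF.
U+1C15: 3-byte form → E1 B0 95.
U+185B4: 4-byte form → F0 98 96 B4.
Concatenated (18 bytes): EC 8E B7 F0 90 8C 83 F1 9F 81 AF E1 B0 95 F0 98 96 B4.

EC 8E B7 F0 90 8C 83 F1 9F 81 AF E1 B0 95 F0 98 96 B4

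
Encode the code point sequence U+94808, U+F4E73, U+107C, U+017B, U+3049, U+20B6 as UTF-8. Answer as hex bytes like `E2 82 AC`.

U+94808: 4-byte form → F2 94 A0 88.
U+F4E73: 4-byte form → F3 B4 B9 B3.
U+107C: 3-byte form → E1 81 BC.
U+017B: 2-byte form → C5 BB.
U+3049: 3-byte form → E3 81 89.
U+20B6: 3-byte form → E2 82 B6.
Concatenated (19 bytes): F2 94 A0 88 F3 B4 B9 B3 E1 81 BC C5 BB E3 81 89 E2 82 B6.

F2 94 A0 88 F3 B4 B9 B3 E1 81 BC C5 BB E3 81 89 E2 82 B6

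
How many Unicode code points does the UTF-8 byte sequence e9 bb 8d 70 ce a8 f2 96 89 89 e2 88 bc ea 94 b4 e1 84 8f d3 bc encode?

Byte at offset 0: 0xE9 = 11101001 → 3-byte char (#1). Advance 3.
Byte at offset 3: 0x70 = 01110000 → 1-byte char (#2). Advance 1.
Byte at offset 4: 0xCE = 11001110 → 2-byte char (#3). Advance 2.
Byte at offset 6: 0xF2 = 11110010 → 4-byte char (#4). Advance 4.
Byte at offset 10: 0xE2 = 11100010 → 3-byte char (#5). Advance 3.
Byte at offset 13: 0xEA = 11101010 → 3-byte char (#6). Advance 3.
Byte at offset 16: 0xE1 = 11100001 → 3-byte char (#7). Advance 3.
Byte at offset 19: 0xD3 = 11010011 → 2-byte char (#8). Advance 2.
Reached end at offset 21 after 8 code points.

8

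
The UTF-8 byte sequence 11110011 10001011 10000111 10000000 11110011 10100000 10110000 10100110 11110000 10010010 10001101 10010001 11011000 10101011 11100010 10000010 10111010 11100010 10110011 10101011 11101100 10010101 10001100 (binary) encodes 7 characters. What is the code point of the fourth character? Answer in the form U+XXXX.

Offset 0: leading byte 0xF3 = 11110011 → 4-byte char #1 = F3 8B 87 80.
Offset 4: leading byte 0xF3 = 11110011 → 4-byte char #2 = F3 A0 B0 A6.
Offset 8: leading byte 0xF0 = 11110000 → 4-byte char #3 = F0 92 8D 91.
Offset 12: leading byte 0xD8 = 11011000 → 2-byte char #4 = D8 AB.
Leading byte 0xD8 = 11011000 matches 110xxxxx → 2-byte sequence.
Byte 1: 0xD8 = 11011000, payload 11000 (5 bits).
Byte 2: 0xAB = 10101011 (10xxxxxx ✓), payload 101011.
Concatenate: 11000101011 = 0x62B (11 bits → U+062B).

U+062B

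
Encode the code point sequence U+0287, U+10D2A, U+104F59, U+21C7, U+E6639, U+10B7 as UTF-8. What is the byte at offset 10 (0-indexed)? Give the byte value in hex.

U+0287 → 2-byte form CA 87 at offsets 0–1.
U+10D2A → 4-byte form F0 90 B4 AA at offsets 2–5.
U+104F59 → 4-byte form F4 84 BD 99 at offsets 6–9.
U+21C7 → 3-byte form E2 87 87 at offsets 10–12.
Offset 10 falls in char 4's range; it's byte 1 of E2 87 87 = 0xE2.

0xE2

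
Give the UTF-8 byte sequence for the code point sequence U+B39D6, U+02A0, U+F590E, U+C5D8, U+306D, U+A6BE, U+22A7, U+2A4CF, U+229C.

F2 B3 A7 96 CA A0 F3 B5 A4 8E EC 97 98 E3 81 AD EA 9A BE E2 8A A7 F0 AA 93 8F E2 8A 9C

U+B39D6: 4-byte form → F2 B3 A7 96.
U+02A0: 2-byte form → CA A0.
U+F590E: 4-byte form → F3 B5 A4 8E.
U+C5D8: 3-byte form → EC 97 98.
U+306D: 3-byte form → E3 81 AD.
U+A6BE: 3-byte form → EA 9A BE.
U+22A7: 3-byte form → E2 8A A7.
U+2A4CF: 4-byte form → F0 AA 93 8F.
U+229C: 3-byte form → E2 8A 9C.
Concatenated (29 bytes): F2 B3 A7 96 CA A0 F3 B5 A4 8E EC 97 98 E3 81 AD EA 9A BE E2 8A A7 F0 AA 93 8F E2 8A 9C.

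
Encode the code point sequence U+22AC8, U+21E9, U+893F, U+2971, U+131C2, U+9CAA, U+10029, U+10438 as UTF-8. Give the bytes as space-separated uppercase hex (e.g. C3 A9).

F0 A2 AB 88 E2 87 A9 E8 A4 BF E2 A5 B1 F0 93 87 82 E9 B2 AA F0 90 80 A9 F0 90 90 B8

U+22AC8: 4-byte form → F0 A2 AB 88.
U+21E9: 3-byte form → E2 87 A9.
U+893F: 3-byte form → E8 A4 BF.
U+2971: 3-byte form → E2 A5 B1.
U+131C2: 4-byte form → F0 93 87 82.
U+9CAA: 3-byte form → E9 B2 AA.
U+10029: 4-byte form → F0 90 80 A9.
U+10438: 4-byte form → F0 90 90 B8.
Concatenated (28 bytes): F0 A2 AB 88 E2 87 A9 E8 A4 BF E2 A5 B1 F0 93 87 82 E9 B2 AA F0 90 80 A9 F0 90 90 B8.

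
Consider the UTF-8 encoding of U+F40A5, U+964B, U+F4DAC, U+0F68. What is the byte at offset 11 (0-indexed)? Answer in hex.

U+F40A5 → 4-byte form F3 B4 82 A5 at offsets 0–3.
U+964B → 3-byte form E9 99 8B at offsets 4–6.
U+F4DAC → 4-byte form F3 B4 B6 AC at offsets 7–10.
U+0F68 → 3-byte form E0 BD A8 at offsets 11–13.
Offset 11 falls in char 4's range; it's byte 1 of E0 BD A8 = 0xE0.

0xE0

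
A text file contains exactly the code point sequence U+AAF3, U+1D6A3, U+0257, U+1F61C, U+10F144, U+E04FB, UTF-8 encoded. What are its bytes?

U+AAF3: 3-byte form → EA AB B3.
U+1D6A3: 4-byte form → F0 9D 9A A3.
U+0257: 2-byte form → C9 97.
U+1F61C: 4-byte form → F0 9F 98 9C.
U+10F144: 4-byte form → F4 8F 85 84.
U+E04FB: 4-byte form → F3 A0 93 BB.
Concatenated (21 bytes): EA AB B3 F0 9D 9A A3 C9 97 F0 9F 98 9C F4 8F 85 84 F3 A0 93 BB.

EA AB B3 F0 9D 9A A3 C9 97 F0 9F 98 9C F4 8F 85 84 F3 A0 93 BB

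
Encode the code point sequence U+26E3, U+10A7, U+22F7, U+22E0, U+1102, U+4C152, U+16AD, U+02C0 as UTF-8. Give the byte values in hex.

U+26E3: 3-byte form → E2 9B A3.
U+10A7: 3-byte form → E1 82 A7.
U+22F7: 3-byte form → E2 8B B7.
U+22E0: 3-byte form → E2 8B A0.
U+1102: 3-byte form → E1 84 82.
U+4C152: 4-byte form → F1 8C 85 92.
U+16AD: 3-byte form → E1 9A AD.
U+02C0: 2-byte form → CB 80.
Concatenated (24 bytes): E2 9B A3 E1 82 A7 E2 8B B7 E2 8B A0 E1 84 82 F1 8C 85 92 E1 9A AD CB 80.

E2 9B A3 E1 82 A7 E2 8B B7 E2 8B A0 E1 84 82 F1 8C 85 92 E1 9A AD CB 80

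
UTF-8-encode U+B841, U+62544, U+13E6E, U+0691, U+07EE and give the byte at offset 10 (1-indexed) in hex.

1-indexed offset 10 is 0-indexed offset 9.
U+B841 → 3-byte form EB A1 81 at offsets 0–2.
U+62544 → 4-byte form F1 A2 95 84 at offsets 3–6.
U+13E6E → 4-byte form F0 93 B9 AE at offsets 7–10.
Offset 9 falls in char 3's range; it's byte 3 of F0 93 B9 AE = 0xB9.

0xB9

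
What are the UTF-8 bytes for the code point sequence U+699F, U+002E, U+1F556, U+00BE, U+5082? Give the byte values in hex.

U+699F: 3-byte form → E6 A6 9F.
U+002E: 1-byte form → 2E.
U+1F556: 4-byte form → F0 9F 95 96.
U+00BE: 2-byte form → C2 BE.
U+5082: 3-byte form → E5 82 82.
Concatenated (13 bytes): E6 A6 9F 2E F0 9F 95 96 C2 BE E5 82 82.

E6 A6 9F 2E F0 9F 95 96 C2 BE E5 82 82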